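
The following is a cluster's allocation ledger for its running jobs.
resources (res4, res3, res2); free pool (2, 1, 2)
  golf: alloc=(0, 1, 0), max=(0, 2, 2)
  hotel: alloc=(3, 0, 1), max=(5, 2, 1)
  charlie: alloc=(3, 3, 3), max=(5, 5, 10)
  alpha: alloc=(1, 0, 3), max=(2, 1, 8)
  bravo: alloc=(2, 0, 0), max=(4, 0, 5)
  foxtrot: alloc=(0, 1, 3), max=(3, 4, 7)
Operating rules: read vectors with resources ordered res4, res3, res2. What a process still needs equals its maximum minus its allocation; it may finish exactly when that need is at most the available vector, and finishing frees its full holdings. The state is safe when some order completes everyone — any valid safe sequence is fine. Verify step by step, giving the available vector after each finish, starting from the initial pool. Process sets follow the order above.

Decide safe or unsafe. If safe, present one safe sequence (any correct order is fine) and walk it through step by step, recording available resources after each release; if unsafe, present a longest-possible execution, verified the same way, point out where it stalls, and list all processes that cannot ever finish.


UNSAFE — no complete ordering exists.
Key observation: once golf, hotel finish, the pool peaks at (5, 2, 3) — and every remaining process still needs more res2 than that.
The run golf, hotel cannot be extended any further. Step-by-step check:
  pool = (2, 1, 2)
  golf: need (0, 1, 2) fits (2, 1, 2); releases (0, 1, 0), pool now (2, 2, 2)
  hotel: need (2, 2, 0) fits (2, 2, 2); releases (3, 0, 1), pool now (5, 2, 3)
  blocked: charlie wants (2, 2, 7), pool (5, 2, 3) — not enough res2
  blocked: alpha wants (1, 1, 5), pool (5, 2, 3) — not enough res2
  blocked: bravo wants (2, 0, 5), pool (5, 2, 3) — not enough res2
  blocked: foxtrot wants (3, 3, 4), pool (5, 2, 3) — not enough res3 and res2
Permanently blocked: charlie, alpha, bravo and foxtrot.


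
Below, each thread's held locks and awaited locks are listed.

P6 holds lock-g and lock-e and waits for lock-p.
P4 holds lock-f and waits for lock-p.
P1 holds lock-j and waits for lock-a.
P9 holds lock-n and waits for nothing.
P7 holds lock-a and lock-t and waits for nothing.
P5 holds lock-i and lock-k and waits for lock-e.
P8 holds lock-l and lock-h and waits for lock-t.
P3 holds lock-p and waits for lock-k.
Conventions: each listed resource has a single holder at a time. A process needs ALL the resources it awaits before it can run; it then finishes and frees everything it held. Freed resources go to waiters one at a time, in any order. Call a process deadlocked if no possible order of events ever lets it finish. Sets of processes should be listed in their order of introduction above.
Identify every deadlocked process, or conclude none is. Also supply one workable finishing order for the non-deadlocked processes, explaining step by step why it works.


The deadlocked set is P6, P4, P5 and P3.
Key observation: nobody on the ring P6 -> P3 -> P5 -> P6 can start until another member finishes, which never happens; P4 waits into the deadlock from upstream.
The rest can finish in the order P9, P7, P8, P1.
Check, step by step:
  P9 waits on nothing -> runs at once and releases lock-n
  P7 waits on nothing -> runs at once and releases lock-a and lock-t
  P8 waits on lock-t — all released -> runs and releases lock-l and lock-h
  P1 waits on lock-a — all released -> runs and releases lock-j


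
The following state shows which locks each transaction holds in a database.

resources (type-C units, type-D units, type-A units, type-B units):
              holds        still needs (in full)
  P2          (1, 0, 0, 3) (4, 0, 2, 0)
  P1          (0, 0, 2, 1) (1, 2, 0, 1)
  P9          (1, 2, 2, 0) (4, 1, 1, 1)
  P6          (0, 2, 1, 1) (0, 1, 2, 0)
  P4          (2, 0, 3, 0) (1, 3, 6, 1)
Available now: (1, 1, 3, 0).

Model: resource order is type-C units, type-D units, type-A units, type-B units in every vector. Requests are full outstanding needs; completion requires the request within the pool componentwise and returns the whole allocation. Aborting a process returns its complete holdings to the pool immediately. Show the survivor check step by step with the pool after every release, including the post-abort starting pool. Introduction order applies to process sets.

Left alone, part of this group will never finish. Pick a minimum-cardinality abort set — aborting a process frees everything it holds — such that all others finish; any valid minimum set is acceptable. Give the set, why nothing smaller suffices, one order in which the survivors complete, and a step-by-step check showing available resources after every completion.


Abort P9.
Key observation: P2 had no path to completion before; after the abort of P9 ((1, 2, 2, 0) returned), step 4 is where it fits.
Why nothing smaller works: aborting no one leaves the state deadlocked as given.
One survivor order: P6, P4, P1, P2. Walking it through (post-abort pool first):
  pool = (2, 3, 5, 0)
  run P6 (needs (0, 1, 2, 0), free (2, 3, 5, 0)); after release of (0, 2, 1, 1) the pool is (2, 5, 6, 1)
  run P4 (needs (1, 3, 6, 1), free (2, 5, 6, 1)); after release of (2, 0, 3, 0) the pool is (4, 5, 9, 1)
  run P1 (needs (1, 2, 0, 1), free (4, 5, 9, 1)); after release of (0, 0, 2, 1) the pool is (4, 5, 11, 2)
  run P2 (needs (4, 0, 2, 0), free (4, 5, 11, 2)); after release of (1, 0, 0, 3) the pool is (5, 5, 11, 5)


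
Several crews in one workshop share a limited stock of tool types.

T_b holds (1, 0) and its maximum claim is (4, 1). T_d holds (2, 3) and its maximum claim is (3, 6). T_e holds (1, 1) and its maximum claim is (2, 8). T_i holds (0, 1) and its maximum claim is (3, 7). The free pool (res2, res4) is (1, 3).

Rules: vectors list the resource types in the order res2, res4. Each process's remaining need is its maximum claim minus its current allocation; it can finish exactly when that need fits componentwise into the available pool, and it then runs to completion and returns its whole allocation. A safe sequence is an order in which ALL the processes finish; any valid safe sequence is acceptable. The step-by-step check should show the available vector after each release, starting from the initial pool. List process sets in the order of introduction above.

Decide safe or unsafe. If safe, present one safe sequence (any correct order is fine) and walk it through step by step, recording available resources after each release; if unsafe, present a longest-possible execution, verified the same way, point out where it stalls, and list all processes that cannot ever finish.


SAFE. One safe sequence: T_d, T_i, T_b, T_e.
Key observation: reading the order forward, T_d is the first process whose need (1, 3) meets the free pool (1, 3) exactly on a resource it requests.
Check, step by step:
  pool = (1, 3)
  run T_d (needs (1, 3), free (1, 3)); after release of (2, 3) the pool is (3, 6)
  run T_i (needs (3, 6), free (3, 6)); after release of (0, 1) the pool is (3, 7)
  run T_b (needs (3, 1), free (3, 7)); after release of (1, 0) the pool is (4, 7)
  run T_e (needs (1, 7), free (4, 7)); after release of (1, 1) the pool is (5, 8)


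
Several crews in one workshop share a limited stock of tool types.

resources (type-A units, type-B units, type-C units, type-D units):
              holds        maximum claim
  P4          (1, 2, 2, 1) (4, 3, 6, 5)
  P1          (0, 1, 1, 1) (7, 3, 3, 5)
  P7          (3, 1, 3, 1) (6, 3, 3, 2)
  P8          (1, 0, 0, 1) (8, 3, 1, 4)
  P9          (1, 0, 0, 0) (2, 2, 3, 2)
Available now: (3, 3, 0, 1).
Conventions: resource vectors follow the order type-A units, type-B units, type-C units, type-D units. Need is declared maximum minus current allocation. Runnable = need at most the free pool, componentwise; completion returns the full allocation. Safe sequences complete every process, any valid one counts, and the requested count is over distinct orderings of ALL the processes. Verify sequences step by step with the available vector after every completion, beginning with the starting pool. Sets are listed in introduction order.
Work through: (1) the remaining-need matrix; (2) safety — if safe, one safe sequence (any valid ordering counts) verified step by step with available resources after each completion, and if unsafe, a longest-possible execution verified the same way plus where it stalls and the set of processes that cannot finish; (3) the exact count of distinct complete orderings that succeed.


(1) Need matrix, components ordered type-A units, type-B units, type-C units, type-D units:
  P4: (3, 1, 4, 4)
  P1: (7, 2, 2, 4)
  P7: (3, 2, 0, 1)
  P8: (7, 3, 1, 3)
  P9: (1, 2, 3, 2)
(2) UNSAFE.
Key observation: P7, P9 can finish, but then (7, 4, 3, 2) is all there is, and the blocked group's type-D units demands exceed it.
Going as far as possible: P7, P9; after that, nothing fits. Step-by-step check:
  pool = (3, 3, 0, 1)
  P7: need (3, 2, 0, 1) fits (3, 3, 0, 1); releases (3, 1, 3, 1), pool now (6, 4, 3, 2)
  P9: need (1, 2, 3, 2) fits (6, 4, 3, 2); releases (1, 0, 0, 0), pool now (7, 4, 3, 2)
  blocked: P4 wants (3, 1, 4, 4), pool (7, 4, 3, 2) — not enough type-C units and type-D units
  blocked: P1 wants (7, 2, 2, 4), pool (7, 4, 3, 2) — not enough type-D units
  blocked: P8 wants (7, 3, 1, 3), pool (7, 4, 3, 2) — not enough type-D units
Processes that can never finish: P4, P1 and P8.
(3) Precisely 0 of the possible complete orderings are safe sequences.


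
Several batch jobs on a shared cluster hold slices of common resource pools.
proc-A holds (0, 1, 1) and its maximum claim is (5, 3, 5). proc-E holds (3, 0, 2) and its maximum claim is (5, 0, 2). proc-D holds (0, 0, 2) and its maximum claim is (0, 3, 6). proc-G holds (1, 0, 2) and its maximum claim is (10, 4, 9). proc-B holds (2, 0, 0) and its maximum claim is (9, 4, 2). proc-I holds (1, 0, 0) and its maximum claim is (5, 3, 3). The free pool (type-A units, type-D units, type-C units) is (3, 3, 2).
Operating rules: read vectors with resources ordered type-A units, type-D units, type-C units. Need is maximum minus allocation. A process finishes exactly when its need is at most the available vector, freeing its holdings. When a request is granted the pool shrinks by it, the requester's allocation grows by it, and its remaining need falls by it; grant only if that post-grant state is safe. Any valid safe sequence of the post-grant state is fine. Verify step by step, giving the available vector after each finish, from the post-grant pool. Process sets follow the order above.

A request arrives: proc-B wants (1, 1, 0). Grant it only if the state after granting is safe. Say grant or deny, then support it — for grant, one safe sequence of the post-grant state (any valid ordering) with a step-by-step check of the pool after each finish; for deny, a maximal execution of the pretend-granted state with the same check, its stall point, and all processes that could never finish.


GRANT — the state after the grant stays safe, e.g. via proc-E, proc-A, proc-I, proc-B, proc-D, proc-G.
Key observation: even at the reduced pool (2, 2, 2), proc-E fits immediately, so safety survives the grant.
Check on the post-grant state, step by step:
  pool = (2, 2, 2)
  run proc-E (needs (2, 0, 0), free (2, 2, 2)); after release of (3, 0, 2) the pool is (5, 2, 4)
  run proc-A (needs (5, 2, 4), free (5, 2, 4)); after release of (0, 1, 1) the pool is (5, 3, 5)
  run proc-I (needs (4, 3, 3), free (5, 3, 5)); after release of (1, 0, 0) the pool is (6, 3, 5)
  run proc-B (needs (6, 3, 2), free (6, 3, 5)); after release of (3, 1, 0) the pool is (9, 4, 5)
  run proc-D (needs (0, 3, 4), free (9, 4, 5)); after release of (0, 0, 2) the pool is (9, 4, 7)
  run proc-G (needs (9, 4, 7), free (9, 4, 7)); after release of (1, 0, 2) the pool is (10, 4, 9)


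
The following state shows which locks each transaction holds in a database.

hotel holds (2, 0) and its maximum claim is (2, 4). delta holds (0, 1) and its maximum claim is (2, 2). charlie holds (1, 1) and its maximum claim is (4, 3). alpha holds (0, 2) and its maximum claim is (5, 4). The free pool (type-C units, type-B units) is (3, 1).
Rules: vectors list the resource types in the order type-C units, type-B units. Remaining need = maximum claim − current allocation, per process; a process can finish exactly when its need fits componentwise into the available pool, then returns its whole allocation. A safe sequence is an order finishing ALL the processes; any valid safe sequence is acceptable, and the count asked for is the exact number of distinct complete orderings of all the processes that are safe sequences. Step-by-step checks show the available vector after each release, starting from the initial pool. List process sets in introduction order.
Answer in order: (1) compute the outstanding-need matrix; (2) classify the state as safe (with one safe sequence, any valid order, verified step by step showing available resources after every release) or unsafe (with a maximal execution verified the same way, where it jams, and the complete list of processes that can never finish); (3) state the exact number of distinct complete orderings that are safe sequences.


(1) Need matrix, components ordered type-C units, type-B units:
  hotel: (0, 4)
  delta: (2, 1)
  charlie: (3, 2)
  alpha: (5, 2)
(2) UNSAFE — no complete ordering exists.
Key observation: after delta, charlie the pool peaks at (4, 3), and each blocked process is short somewhere: hotel on type-B units; alpha on type-C units.
A maximal execution: delta, charlie — then nothing else fits. Walking it through:
  pool = (3, 1)
  delta: need (2, 1) fits (3, 1); releases (0, 1), pool now (3, 2)
  charlie: need (3, 2) fits (3, 2); releases (1, 1), pool now (4, 3)
  hotel cannot run: need (0, 4) vs free (4, 3) (insufficient type-B units)
  alpha cannot run: need (5, 2) vs free (4, 3) (insufficient type-C units)
Processes that can never finish: hotel and alpha.
(3) Exactly 0 of the possible complete orderings are safe sequences.


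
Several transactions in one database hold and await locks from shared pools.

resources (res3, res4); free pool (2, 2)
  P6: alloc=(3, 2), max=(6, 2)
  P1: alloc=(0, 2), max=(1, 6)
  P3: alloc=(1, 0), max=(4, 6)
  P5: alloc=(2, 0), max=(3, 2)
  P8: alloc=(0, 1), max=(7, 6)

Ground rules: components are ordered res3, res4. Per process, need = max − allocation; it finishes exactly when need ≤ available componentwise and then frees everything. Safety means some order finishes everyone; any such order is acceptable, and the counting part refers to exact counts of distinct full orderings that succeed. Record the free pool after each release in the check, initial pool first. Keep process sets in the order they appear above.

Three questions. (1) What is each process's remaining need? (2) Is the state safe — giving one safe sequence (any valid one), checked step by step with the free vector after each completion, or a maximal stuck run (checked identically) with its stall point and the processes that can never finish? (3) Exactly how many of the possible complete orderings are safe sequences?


(1) Outstanding need per process (order res3, res4):
  P6: (3, 0)
  P1: (1, 4)
  P3: (3, 6)
  P5: (1, 2)
  P8: (7, 5)
(2) SAFE. One safe sequence: P5, P6, P1, P3, P8.
Key observation: reading the order forward, P5 is the first process whose need (1, 2) meets the free pool (2, 2) exactly on a resource it requests.
Check, step by step:
  pool = (2, 2)
  P5 needs (1, 2) <= (2, 2) -> finishes; pool += (2, 0) = (4, 2)
  P6 needs (3, 0) <= (4, 2) -> finishes; pool += (3, 2) = (7, 4)
  P1 needs (1, 4) <= (7, 4) -> finishes; pool += (0, 2) = (7, 6)
  P3 needs (3, 6) <= (7, 6) -> finishes; pool += (1, 0) = (8, 6)
  P8 needs (7, 5) <= (8, 6) -> finishes; pool += (0, 1) = (8, 7)
(3) The exact count: 2 of the possible complete orderings are safe sequences.


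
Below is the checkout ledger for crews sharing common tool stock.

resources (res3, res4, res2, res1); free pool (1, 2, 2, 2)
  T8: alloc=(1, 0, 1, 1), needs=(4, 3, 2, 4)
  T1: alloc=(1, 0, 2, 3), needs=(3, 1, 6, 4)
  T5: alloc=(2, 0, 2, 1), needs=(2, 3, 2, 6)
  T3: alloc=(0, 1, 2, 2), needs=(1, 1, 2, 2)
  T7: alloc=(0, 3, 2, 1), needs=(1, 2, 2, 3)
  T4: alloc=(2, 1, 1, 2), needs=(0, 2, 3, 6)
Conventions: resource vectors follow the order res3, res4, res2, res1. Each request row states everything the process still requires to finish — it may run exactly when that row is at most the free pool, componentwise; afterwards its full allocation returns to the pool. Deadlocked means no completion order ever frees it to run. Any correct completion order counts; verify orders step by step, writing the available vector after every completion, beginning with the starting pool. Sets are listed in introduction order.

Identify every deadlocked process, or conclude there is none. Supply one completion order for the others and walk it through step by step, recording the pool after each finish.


The deadlocked set is T8, T1, T5 and T4.
Key observation: after T3, T7 the pool peaks at (1, 6, 6, 5), and each blocked process is short somewhere: T8 on res3; T1 on res3; T5 on res3, res1; T4 on res1.
One completion order for the rest: T3, T7. Step-by-step check:
  pool = (1, 2, 2, 2)
  run T3 (needs (1, 1, 2, 2), free (1, 2, 2, 2)); after release of (0, 1, 2, 2) the pool is (1, 3, 4, 4)
  run T7 (needs (1, 2, 2, 3), free (1, 3, 4, 4)); after release of (0, 3, 2, 1) the pool is (1, 6, 6, 5)
None of the blocked processes ever fits:
  T8 cannot run: need (4, 3, 2, 4) vs free (1, 6, 6, 5) (insufficient res3)
  T1 cannot run: need (3, 1, 6, 4) vs free (1, 6, 6, 5) (insufficient res3)
  T5 cannot run: need (2, 3, 2, 6) vs free (1, 6, 6, 5) (insufficient res3 and res1)
  T4 cannot run: need (0, 2, 3, 6) vs free (1, 6, 6, 5) (insufficient res1)


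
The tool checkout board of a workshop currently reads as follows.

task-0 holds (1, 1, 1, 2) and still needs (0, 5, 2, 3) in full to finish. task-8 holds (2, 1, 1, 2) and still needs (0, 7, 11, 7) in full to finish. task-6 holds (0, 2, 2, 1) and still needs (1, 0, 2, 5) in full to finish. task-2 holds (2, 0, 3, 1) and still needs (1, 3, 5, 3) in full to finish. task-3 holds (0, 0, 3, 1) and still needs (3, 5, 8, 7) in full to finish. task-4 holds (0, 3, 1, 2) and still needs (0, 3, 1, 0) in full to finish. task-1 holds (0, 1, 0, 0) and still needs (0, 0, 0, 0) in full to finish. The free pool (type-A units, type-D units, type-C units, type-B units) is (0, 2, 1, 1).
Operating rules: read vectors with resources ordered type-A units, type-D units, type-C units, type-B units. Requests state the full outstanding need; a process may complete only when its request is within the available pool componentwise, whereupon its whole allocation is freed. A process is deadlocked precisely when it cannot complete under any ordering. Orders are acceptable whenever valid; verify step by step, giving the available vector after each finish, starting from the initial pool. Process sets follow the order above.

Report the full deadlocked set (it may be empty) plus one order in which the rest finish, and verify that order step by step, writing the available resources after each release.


Nothing here is deadlocked.
Key observation: no deadlock: task-1 fits now, and the freed resources carry the rest through.
The rest can finish in the order task-1, task-4, task-0, task-6, task-2, task-3, task-8. Walking it through:
  pool = (0, 2, 1, 1)
  run task-1 (needs (0, 0, 0, 0), free (0, 2, 1, 1)); after release of (0, 1, 0, 0) the pool is (0, 3, 1, 1)
  run task-4 (needs (0, 3, 1, 0), free (0, 3, 1, 1)); after release of (0, 3, 1, 2) the pool is (0, 6, 2, 3)
  run task-0 (needs (0, 5, 2, 3), free (0, 6, 2, 3)); after release of (1, 1, 1, 2) the pool is (1, 7, 3, 5)
  run task-6 (needs (1, 0, 2, 5), free (1, 7, 3, 5)); after release of (0, 2, 2, 1) the pool is (1, 9, 5, 6)
  run task-2 (needs (1, 3, 5, 3), free (1, 9, 5, 6)); after release of (2, 0, 3, 1) the pool is (3, 9, 8, 7)
  run task-3 (needs (3, 5, 8, 7), free (3, 9, 8, 7)); after release of (0, 0, 3, 1) the pool is (3, 9, 11, 8)
  run task-8 (needs (0, 7, 11, 7), free (3, 9, 11, 8)); after release of (2, 1, 1, 2) the pool is (5, 10, 12, 10)


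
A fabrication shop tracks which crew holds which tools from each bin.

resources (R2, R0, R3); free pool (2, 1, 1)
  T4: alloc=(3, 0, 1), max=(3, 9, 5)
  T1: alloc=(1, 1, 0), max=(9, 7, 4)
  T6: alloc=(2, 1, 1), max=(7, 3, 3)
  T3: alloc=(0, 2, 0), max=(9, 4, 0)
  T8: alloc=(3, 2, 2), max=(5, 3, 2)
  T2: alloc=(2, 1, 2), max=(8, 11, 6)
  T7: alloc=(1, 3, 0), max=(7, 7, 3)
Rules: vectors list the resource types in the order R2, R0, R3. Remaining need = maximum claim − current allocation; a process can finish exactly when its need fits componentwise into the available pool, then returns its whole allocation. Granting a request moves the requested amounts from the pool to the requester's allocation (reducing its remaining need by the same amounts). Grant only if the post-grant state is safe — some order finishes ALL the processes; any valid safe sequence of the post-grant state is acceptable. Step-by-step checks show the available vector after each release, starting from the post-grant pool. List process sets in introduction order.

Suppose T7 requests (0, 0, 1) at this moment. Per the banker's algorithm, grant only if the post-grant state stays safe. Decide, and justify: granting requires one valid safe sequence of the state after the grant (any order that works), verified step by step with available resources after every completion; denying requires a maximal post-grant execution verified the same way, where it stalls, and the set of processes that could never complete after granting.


GRANT. The post-grant state is safe; one safe sequence: T8, T6, T7, T1, T3, T2, T4.
Key observation: granting shrinks the pool to (2, 1, 0), yet T8 still fits and the chain goes through.
Verifying the post-grant state step by step:
  pool = (2, 1, 0)
  run T8 (needs (2, 1, 0), free (2, 1, 0)); after release of (3, 2, 2) the pool is (5, 3, 2)
  run T6 (needs (5, 2, 2), free (5, 3, 2)); after release of (2, 1, 1) the pool is (7, 4, 3)
  run T7 (needs (6, 4, 2), free (7, 4, 3)); after release of (1, 3, 1) the pool is (8, 7, 4)
  run T1 (needs (8, 6, 4), free (8, 7, 4)); after release of (1, 1, 0) the pool is (9, 8, 4)
  run T3 (needs (9, 2, 0), free (9, 8, 4)); after release of (0, 2, 0) the pool is (9, 10, 4)
  run T2 (needs (6, 10, 4), free (9, 10, 4)); after release of (2, 1, 2) the pool is (11, 11, 6)
  run T4 (needs (0, 9, 4), free (11, 11, 6)); after release of (3, 0, 1) the pool is (14, 11, 7)


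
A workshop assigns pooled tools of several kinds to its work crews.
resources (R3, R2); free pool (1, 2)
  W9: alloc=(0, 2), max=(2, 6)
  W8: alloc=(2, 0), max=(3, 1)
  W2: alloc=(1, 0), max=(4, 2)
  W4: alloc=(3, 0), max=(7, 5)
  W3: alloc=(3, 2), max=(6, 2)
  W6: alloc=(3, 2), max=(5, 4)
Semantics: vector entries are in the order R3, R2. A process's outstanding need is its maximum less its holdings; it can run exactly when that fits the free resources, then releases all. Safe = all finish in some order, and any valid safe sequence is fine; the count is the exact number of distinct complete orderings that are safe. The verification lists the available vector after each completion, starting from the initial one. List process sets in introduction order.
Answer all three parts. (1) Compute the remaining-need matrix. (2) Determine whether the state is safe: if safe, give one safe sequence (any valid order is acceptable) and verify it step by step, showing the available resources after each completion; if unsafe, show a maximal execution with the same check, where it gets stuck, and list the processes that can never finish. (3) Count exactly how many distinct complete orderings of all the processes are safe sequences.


(1) Need matrix, components ordered R3, R2:
  W9: (2, 4)
  W8: (1, 1)
  W2: (3, 2)
  W4: (4, 5)
  W3: (3, 0)
  W6: (2, 2)
(2) SAFE — a valid safe sequence is W8, W3, W9, W6, W2, W4.
Key observation: W8 marks the first exact bind of the order: its need (1, 1) fits the free (1, 2) with zero slack on a requested resource.
Step-by-step check:
  pool = (1, 2)
  W8 needs (1, 1) <= (1, 2) -> finishes; pool += (2, 0) = (3, 2)
  W3 needs (3, 0) <= (3, 2) -> finishes; pool += (3, 2) = (6, 4)
  W9 needs (2, 4) <= (6, 4) -> finishes; pool += (0, 2) = (6, 6)
  W6 needs (2, 2) <= (6, 6) -> finishes; pool += (3, 2) = (9, 8)
  W2 needs (3, 2) <= (9, 8) -> finishes; pool += (1, 0) = (10, 8)
  W4 needs (4, 5) <= (10, 8) -> finishes; pool += (3, 0) = (13, 8)
(3) Exactly 40 of the possible complete orderings are safe sequences.


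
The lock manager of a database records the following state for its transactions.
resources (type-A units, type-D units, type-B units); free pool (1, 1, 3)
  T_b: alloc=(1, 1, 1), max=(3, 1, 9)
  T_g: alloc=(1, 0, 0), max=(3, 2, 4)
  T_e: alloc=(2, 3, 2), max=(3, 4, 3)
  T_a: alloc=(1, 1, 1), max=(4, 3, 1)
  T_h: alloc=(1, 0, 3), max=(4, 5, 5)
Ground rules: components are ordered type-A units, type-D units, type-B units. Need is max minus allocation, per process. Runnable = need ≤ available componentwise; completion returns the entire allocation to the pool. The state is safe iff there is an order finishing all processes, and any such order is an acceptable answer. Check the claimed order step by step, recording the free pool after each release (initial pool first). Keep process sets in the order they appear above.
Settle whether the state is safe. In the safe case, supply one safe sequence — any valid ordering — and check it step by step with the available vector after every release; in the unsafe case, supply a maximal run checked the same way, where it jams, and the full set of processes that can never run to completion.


SAFE, for example via the order T_e, T_a, T_g, T_h, T_b.
Key observation: the first exact fit in this order is T_e — it needs (1, 1, 1) with (1, 1, 3) free, meeting a requested resource to the last unit.
Check, step by step:
  pool = (1, 1, 3)
  T_e: need (1, 1, 1) fits (1, 1, 3); releases (2, 3, 2), pool now (3, 4, 5)
  T_a: need (3, 2, 0) fits (3, 4, 5); releases (1, 1, 1), pool now (4, 5, 6)
  T_g: need (2, 2, 4) fits (4, 5, 6); releases (1, 0, 0), pool now (5, 5, 6)
  T_h: need (3, 5, 2) fits (5, 5, 6); releases (1, 0, 3), pool now (6, 5, 9)
  T_b: need (2, 0, 8) fits (6, 5, 9); releases (1, 1, 1), pool now (7, 6, 10)


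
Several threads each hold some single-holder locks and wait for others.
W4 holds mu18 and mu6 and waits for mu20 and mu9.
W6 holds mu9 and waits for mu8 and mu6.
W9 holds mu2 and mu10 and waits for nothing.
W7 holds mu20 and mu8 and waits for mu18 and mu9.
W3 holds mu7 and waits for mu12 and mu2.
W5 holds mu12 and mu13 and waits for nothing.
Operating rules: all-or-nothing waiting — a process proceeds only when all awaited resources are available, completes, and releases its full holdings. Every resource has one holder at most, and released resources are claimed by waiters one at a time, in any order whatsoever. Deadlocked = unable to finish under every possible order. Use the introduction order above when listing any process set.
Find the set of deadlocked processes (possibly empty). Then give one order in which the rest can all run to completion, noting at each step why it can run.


Deadlocked: W4, W6 and W7.
Key observation: W4 -> W6 -> W4 is a circular wait — nothing in it can go first; W7 is caught in further circular waits.
The rest can finish in the order W5, W9, W3.
Verifying each step:
  W5: no waits; runs immediately, freeing mu12 and mu13
  W9: no waits; runs immediately, freeing mu2 and mu10
  run W3 (all its waits — mu12 and mu2 — are resolved); releases mu7


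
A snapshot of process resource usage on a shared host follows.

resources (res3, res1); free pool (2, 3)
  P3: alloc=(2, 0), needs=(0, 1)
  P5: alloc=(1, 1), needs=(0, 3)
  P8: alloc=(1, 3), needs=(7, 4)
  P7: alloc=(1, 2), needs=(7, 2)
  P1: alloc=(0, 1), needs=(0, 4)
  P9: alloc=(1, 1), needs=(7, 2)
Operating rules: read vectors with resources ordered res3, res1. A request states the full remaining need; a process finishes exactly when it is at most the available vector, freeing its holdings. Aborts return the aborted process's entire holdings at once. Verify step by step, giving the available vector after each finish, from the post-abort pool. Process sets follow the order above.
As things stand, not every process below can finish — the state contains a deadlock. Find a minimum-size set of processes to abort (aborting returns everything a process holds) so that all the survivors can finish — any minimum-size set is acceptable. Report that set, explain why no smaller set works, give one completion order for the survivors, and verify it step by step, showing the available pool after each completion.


Minimum abort set: P7 and P9.
Key observation: the returned (2, 3) from P7 and P9 is what brings P8 — unrunnable before, under any order — into play at step 4.
No one abort is enough; case by case: P3 alone leaves P8 blocked (short on res3); P5 alone leaves P8 blocked (short on res3); P8 alone leaves P7 blocked (short on res3); P7 alone leaves P8 blocked (short on res3); P1 alone leaves P8 blocked (short on res3); P9 alone leaves P8 blocked (short on res3).
Survivors finish in the order: P5, P3, P1, P8. Step-by-step check (pool after the aborts first):
  pool = (4, 6)
  run P5 (needs (0, 3), free (4, 6)); after release of (1, 1) the pool is (5, 7)
  run P3 (needs (0, 1), free (5, 7)); after release of (2, 0) the pool is (7, 7)
  run P1 (needs (0, 4), free (7, 7)); after release of (0, 1) the pool is (7, 8)
  run P8 (needs (7, 4), free (7, 8)); after release of (1, 3) the pool is (8, 11)


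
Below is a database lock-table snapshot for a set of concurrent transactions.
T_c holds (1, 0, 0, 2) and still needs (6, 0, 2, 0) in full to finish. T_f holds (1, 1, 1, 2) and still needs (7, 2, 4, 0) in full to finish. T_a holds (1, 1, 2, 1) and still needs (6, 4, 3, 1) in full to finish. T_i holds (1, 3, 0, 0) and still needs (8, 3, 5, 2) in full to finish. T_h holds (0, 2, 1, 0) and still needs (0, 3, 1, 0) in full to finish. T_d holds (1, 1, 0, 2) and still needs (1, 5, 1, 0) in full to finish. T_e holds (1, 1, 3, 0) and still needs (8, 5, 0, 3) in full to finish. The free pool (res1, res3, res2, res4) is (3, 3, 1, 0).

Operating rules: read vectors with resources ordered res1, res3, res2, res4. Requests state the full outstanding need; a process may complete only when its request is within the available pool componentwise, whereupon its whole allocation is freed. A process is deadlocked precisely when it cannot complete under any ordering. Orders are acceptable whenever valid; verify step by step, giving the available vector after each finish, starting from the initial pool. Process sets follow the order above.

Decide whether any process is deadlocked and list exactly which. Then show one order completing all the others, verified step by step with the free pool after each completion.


The deadlocked set is T_c, T_f, T_a, T_i and T_e.
Key observation: res1 is the bottleneck — with T_h, T_d done the pool holds (4, 6, 2, 2), short of every remaining need.
One completion order for the rest: T_h, T_d. Check, step by step:
  pool = (3, 3, 1, 0)
  run T_h (needs (0, 3, 1, 0), free (3, 3, 1, 0)); after release of (0, 2, 1, 0) the pool is (3, 5, 2, 0)
  run T_d (needs (1, 5, 1, 0), free (3, 5, 2, 0)); after release of (1, 1, 0, 2) the pool is (4, 6, 2, 2)
The stuck group stays short no matter what:
  blocked: T_c wants (6, 0, 2, 0), pool (4, 6, 2, 2) — not enough res1
  blocked: T_f wants (7, 2, 4, 0), pool (4, 6, 2, 2) — not enough res1 and res2
  blocked: T_a wants (6, 4, 3, 1), pool (4, 6, 2, 2) — not enough res1 and res2
  blocked: T_i wants (8, 3, 5, 2), pool (4, 6, 2, 2) — not enough res1 and res2
  blocked: T_e wants (8, 5, 0, 3), pool (4, 6, 2, 2) — not enough res1 and res4


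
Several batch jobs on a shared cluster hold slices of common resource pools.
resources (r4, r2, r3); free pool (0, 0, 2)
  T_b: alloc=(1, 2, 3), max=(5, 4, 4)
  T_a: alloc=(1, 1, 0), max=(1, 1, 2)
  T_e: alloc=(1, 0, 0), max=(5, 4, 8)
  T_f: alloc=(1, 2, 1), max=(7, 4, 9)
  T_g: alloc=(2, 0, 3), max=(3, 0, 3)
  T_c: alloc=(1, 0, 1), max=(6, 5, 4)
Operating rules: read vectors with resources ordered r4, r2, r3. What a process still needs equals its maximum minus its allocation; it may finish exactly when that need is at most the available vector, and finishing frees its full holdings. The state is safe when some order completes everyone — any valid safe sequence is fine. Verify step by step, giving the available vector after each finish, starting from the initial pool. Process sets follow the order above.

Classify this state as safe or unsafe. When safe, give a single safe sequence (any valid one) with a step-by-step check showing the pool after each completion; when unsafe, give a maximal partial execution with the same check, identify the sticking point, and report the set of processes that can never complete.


The state is UNSAFE.
Key observation: r4 is the bottleneck — with T_a, T_g done the pool holds (3, 1, 5), short of every remaining need.
A maximal execution: T_a, T_g — then nothing else fits. Verifying each step:
  pool = (0, 0, 2)
  run T_a (needs (0, 0, 2), free (0, 0, 2)); after release of (1, 1, 0) the pool is (1, 1, 2)
  run T_g (needs (1, 0, 0), free (1, 1, 2)); after release of (2, 0, 3) the pool is (3, 1, 5)
  blocked: T_b wants (4, 2, 1), pool (3, 1, 5) — not enough r4 and r2
  blocked: T_e wants (4, 4, 8), pool (3, 1, 5) — not enough r4, r2 and r3
  blocked: T_f wants (6, 2, 8), pool (3, 1, 5) — not enough r4, r2 and r3
  blocked: T_c wants (5, 5, 3), pool (3, 1, 5) — not enough r4 and r2
Permanently blocked: T_b, T_e, T_f and T_c.


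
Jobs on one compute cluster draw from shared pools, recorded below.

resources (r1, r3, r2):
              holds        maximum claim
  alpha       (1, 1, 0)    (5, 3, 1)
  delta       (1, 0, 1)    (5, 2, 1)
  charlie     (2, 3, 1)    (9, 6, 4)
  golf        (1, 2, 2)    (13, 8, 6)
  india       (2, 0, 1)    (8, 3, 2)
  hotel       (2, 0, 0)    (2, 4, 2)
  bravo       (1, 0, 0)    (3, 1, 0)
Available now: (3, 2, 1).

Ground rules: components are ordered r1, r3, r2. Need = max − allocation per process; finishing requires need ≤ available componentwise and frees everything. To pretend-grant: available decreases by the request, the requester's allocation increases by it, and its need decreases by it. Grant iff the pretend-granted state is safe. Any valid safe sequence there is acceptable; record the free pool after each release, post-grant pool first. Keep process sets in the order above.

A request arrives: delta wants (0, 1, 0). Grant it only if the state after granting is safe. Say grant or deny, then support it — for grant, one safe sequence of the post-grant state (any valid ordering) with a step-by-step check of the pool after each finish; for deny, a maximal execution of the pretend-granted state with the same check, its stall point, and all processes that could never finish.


GRANT — the state after the grant stays safe, e.g. via bravo, delta, alpha, india, charlie, hotel, golf.
Key observation: after the grant the pool drops to (3, 1, 1), which still lets bravo finish first and unwind the rest.
Step-by-step check of the post-grant state:
  pool = (3, 1, 1)
  bravo needs (2, 1, 0) <= (3, 1, 1) -> finishes; pool += (1, 0, 0) = (4, 1, 1)
  delta needs (4, 1, 0) <= (4, 1, 1) -> finishes; pool += (1, 1, 1) = (5, 2, 2)
  alpha needs (4, 2, 1) <= (5, 2, 2) -> finishes; pool += (1, 1, 0) = (6, 3, 2)
  india needs (6, 3, 1) <= (6, 3, 2) -> finishes; pool += (2, 0, 1) = (8, 3, 3)
  charlie needs (7, 3, 3) <= (8, 3, 3) -> finishes; pool += (2, 3, 1) = (10, 6, 4)
  hotel needs (0, 4, 2) <= (10, 6, 4) -> finishes; pool += (2, 0, 0) = (12, 6, 4)
  golf needs (12, 6, 4) <= (12, 6, 4) -> finishes; pool += (1, 2, 2) = (13, 8, 6)


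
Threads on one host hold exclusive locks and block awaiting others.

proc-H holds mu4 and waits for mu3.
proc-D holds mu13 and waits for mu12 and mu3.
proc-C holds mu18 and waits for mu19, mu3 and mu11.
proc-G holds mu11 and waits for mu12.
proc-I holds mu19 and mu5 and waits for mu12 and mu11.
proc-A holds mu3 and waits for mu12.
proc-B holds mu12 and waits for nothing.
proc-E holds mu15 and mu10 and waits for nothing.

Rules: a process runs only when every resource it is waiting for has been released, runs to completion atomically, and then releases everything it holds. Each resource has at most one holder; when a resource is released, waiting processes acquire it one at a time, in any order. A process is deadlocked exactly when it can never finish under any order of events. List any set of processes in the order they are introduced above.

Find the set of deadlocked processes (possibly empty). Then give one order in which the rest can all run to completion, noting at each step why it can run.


Nothing here is deadlocked.
Key observation: the waits form no ring: some process can always run, and its releases unblock the others one by one.
The rest can finish in the order proc-E, proc-B, proc-A, proc-D, proc-H, proc-G, proc-I, proc-C.
Verifying each step:
  proc-E: no waits; runs immediately, freeing mu15 and mu10
  proc-B: no waits; runs immediately, freeing mu12
  proc-A: everything it awaited (mu12) is free; runs, freeing mu3
  proc-D: everything it awaited (mu12 and mu3) is free; runs, freeing mu13
  proc-H: everything it awaited (mu3) is free; runs, freeing mu4
  proc-G: everything it awaited (mu12) is free; runs, freeing mu11
  proc-I: everything it awaited (mu12 and mu11) is free; runs, freeing mu19 and mu5
  proc-C: everything it awaited (mu19, mu3 and mu11) is free; runs, freeing mu18


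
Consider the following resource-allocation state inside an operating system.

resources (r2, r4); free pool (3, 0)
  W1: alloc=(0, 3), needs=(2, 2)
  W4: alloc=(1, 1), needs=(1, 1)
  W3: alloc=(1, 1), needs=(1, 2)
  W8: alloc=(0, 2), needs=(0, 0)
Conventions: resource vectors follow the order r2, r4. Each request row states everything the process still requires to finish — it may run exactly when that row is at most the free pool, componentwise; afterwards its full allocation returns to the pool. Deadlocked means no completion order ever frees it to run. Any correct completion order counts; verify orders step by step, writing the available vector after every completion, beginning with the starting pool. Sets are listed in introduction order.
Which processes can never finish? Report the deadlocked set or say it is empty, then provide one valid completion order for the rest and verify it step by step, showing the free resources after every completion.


No process is deadlocked.
Key observation: the pool covers W8 at once, and every later process fits after earlier releases.
The rest can finish in the order W8, W3, W4, W1. Verifying each step:
  pool = (3, 0)
  run W8 (needs (0, 0), free (3, 0)); after release of (0, 2) the pool is (3, 2)
  run W3 (needs (1, 2), free (3, 2)); after release of (1, 1) the pool is (4, 3)
  run W4 (needs (1, 1), free (4, 3)); after release of (1, 1) the pool is (5, 4)
  run W1 (needs (2, 2), free (5, 4)); after release of (0, 3) the pool is (5, 7)


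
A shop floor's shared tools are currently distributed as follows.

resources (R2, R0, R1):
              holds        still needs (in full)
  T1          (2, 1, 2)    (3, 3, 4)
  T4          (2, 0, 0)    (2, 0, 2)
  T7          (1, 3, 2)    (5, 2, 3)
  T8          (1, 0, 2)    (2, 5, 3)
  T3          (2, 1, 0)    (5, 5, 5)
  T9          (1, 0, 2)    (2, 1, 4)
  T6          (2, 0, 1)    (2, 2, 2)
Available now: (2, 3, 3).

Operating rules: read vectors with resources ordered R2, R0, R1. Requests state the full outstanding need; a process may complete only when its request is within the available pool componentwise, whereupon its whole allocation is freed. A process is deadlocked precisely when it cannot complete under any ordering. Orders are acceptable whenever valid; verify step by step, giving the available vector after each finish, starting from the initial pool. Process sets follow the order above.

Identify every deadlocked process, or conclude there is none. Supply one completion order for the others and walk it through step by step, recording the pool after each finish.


Nothing here is deadlocked.
Key observation: starting with T4, each completion frees enough for the next — no one is permanently blocked.
A valid finishing order for the others: T4, T6, T7, T1, T3, T9, T8. Step-by-step check:
  pool = (2, 3, 3)
  T4 needs (2, 0, 2) <= (2, 3, 3) -> finishes; pool += (2, 0, 0) = (4, 3, 3)
  T6 needs (2, 2, 2) <= (4, 3, 3) -> finishes; pool += (2, 0, 1) = (6, 3, 4)
  T7 needs (5, 2, 3) <= (6, 3, 4) -> finishes; pool += (1, 3, 2) = (7, 6, 6)
  T1 needs (3, 3, 4) <= (7, 6, 6) -> finishes; pool += (2, 1, 2) = (9, 7, 8)
  T3 needs (5, 5, 5) <= (9, 7, 8) -> finishes; pool += (2, 1, 0) = (11, 8, 8)
  T9 needs (2, 1, 4) <= (11, 8, 8) -> finishes; pool += (1, 0, 2) = (12, 8, 10)
  T8 needs (2, 5, 3) <= (12, 8, 10) -> finishes; pool += (1, 0, 2) = (13, 8, 12)
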